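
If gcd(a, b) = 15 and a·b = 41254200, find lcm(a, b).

2750280

gcd·lcm = product, so lcm = 41254200/15 = 2750280.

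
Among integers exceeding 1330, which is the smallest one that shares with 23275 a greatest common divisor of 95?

gcd(t, 23275) = 95 forces 95 | t; write t = 95s. Then gcd(95s, 95·245) = 95·gcd(s, 245), so need gcd(s, 245) = 1.
95s > 1330 gives s ≥ 15. The least s ≥ 15 coprime to 245 is 16, so t = 95·16 = 1520.

1520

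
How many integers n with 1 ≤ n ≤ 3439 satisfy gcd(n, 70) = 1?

1179

70 = 2·5·7. Inclusion–exclusion on these primes:
3439 − ⌊3439/2⌋ − ⌊3439/5⌋ − ⌊3439/7⌋ + ⌊3439/10⌋ + ⌊3439/14⌋ + ⌊3439/35⌋ − ⌊3439/70⌋ = 1179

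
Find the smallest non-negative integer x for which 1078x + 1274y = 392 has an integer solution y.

11

gcd(1078, 1274) = 98 (Euclid: 1274 = 1·1078 + 196; 1078 = 5·196 + 98; 196 = 2·98 + 0), and 98 | 392.
Extended Euclid: 1078·(6) + 1274·(-5) = 98. Scale by 4: x₀ = 24.
General solution x = x₀ + 13t; reducing mod 13 gives x = 11 (and y = -9).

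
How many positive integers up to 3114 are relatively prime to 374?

1331

374 = 2·11·17. Inclusion–exclusion on these primes:
3114 − ⌊3114/2⌋ − ⌊3114/11⌋ − ⌊3114/17⌋ + ⌊3114/22⌋ + ⌊3114/34⌋ + ⌊3114/187⌋ − ⌊3114/374⌋ = 1331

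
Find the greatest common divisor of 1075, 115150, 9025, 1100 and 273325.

25

1075 = 5² · 43; 115150 = 2 · 5² · 7² · 47; 9025 = 5² · 19²; 1100 = 2² · 5² · 11; 273325 = 5² · 13 · 29²
gcd takes min exponent of each prime: 5² = 25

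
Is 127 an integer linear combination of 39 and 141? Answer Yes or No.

No

By Bézout, 39u + 141v = 127 has integer solutions iff gcd(39, 141) | 127.
Euclid: 141 = 3·39 + 24; 39 = 1·24 + 15; 24 = 1·15 + 9; 15 = 1·9 + 6; 9 = 1·6 + 3; 6 = 2·3 + 0. gcd = 3; 127 mod 3 = 1. No.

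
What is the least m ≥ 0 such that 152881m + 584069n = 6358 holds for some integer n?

Euclid: 584069 = 3·152881 + 125426; 152881 = 1·125426 + 27455; 125426 = 4·27455 + 15606; 27455 = 1·15606 + 11849; 15606 = 1·11849 + 3757; 11849 = 3·3757 + 578; 3757 = 6·578 + 289; 578 = 2·289 + 0 → gcd = 289; 6358 = 289·22.
Back-substitution yields 152881·(-936) + 584069·(245) = 289, so one solution is m = -936·22 = -20592, n = 245·22 = 5390.
Solutions in m differ by 584069/289 = 2021; the one in [0, 2021) is -20592 mod 2021 = 1639.

1639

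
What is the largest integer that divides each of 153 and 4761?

Euclid: 4761 = 31·153 + 18; 153 = 8·18 + 9; 18 = 2·9 + 0. Last nonzero remainder: 9.

9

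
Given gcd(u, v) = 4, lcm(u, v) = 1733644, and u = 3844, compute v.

u·v = gcd·lcm = 4·1733644 = 6934576, so v = 6934576/3844 = 1804.

1804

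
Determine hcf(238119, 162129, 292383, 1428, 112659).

51

gcd(238119, 162129): 238119 = 1·162129 + 75990; 162129 = 2·75990 + 10149; 75990 = 7·10149 + 4947; 10149 = 2·4947 + 255; 4947 = 19·255 + 102; 255 = 2·102 + 51; 102 = 2·51 + 0 → 51
gcd(51, 292383): 292383 = 5733·51 + 0 → 51
gcd(51, 1428): 1428 = 28·51 + 0 → 51
gcd(51, 112659): 112659 = 2209·51 + 0 → 51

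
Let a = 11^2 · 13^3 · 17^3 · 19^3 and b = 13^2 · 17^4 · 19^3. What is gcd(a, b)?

5695007123

min exponent per shared prime: 13^2 · 17^3 · 19^3 = 5695007123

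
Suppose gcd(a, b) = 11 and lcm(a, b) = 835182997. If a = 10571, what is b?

a·b = gcd·lcm = 11·835182997 = 9187012967, so b = 9187012967/10571 = 869077.

869077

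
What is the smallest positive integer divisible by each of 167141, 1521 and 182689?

167141 = 13² · 23 · 43; 1521 = 3² · 13²; 182689 = 13² · 23 · 47
lcm takes max exponent of each prime: 3² · 13² · 23 · 43 · 47 = 70700643

70700643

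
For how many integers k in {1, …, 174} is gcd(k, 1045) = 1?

120

1045 = 5·11·19. Inclusion–exclusion on these primes:
174 − ⌊174/5⌋ − ⌊174/11⌋ − ⌊174/19⌋ + ⌊174/55⌋ + ⌊174/95⌋ + ⌊174/209⌋ − ⌊174/1045⌋ = 120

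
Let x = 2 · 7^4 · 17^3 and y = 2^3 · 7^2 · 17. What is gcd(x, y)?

1666

min exponent per shared prime: 2 · 7^2 · 17 = 1666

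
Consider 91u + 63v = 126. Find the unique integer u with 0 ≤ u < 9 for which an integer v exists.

0

gcd(91, 63) = 7 (Euclid: 91 = 1·63 + 28; 63 = 2·28 + 7; 28 = 4·7 + 0), and 7 | 126.
Extended Euclid: 91·(-2) + 63·(3) = 7. Scale by 18: u₀ = -36.
General solution u = u₀ + 9t; reducing mod 9 gives u = 0 (and v = 2).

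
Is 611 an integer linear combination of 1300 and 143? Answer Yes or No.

gcd(1300, 143): 1300 = 9·143 + 13; 143 = 11·13 + 0 → 13
13 divides 611, so a solution exists.

Yes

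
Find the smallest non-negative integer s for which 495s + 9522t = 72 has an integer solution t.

558

Euclid: 9522 = 19·495 + 117; 495 = 4·117 + 27; 117 = 4·27 + 9; 27 = 3·9 + 0 → gcd = 9; 72 = 9·8.
Back-substitution yields 495·(-327) + 9522·(17) = 9, so one solution is s = -327·8 = -2616, t = 17·8 = 136.
Solutions in s differ by 9522/9 = 1058; the one in [0, 1058) is -2616 mod 1058 = 558.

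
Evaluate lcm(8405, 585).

983385

gcd first: 8405 = 14·585 + 215; 585 = 2·215 + 155; 215 = 1·155 + 60; 155 = 2·60 + 35; 60 = 1·35 + 25; 35 = 1·25 + 10; 25 = 2·10 + 5; 10 = 2·5 + 0 → gcd = 5
lcm = 8405·585/gcd = 4916925/5 = 983385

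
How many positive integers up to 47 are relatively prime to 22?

Prime factors of 22: 2, 11. Count integers ≤ 47 divisible by none of them.
By inclusion–exclusion: 47 − ⌊47/2⌋ − ⌊47/11⌋ + ⌊47/22⌋ = 22.

22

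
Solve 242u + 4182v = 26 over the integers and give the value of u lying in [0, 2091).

916

gcd(242, 4182) = 2 (Euclid: 4182 = 17·242 + 68; 242 = 3·68 + 38; 68 = 1·38 + 30; 38 = 1·30 + 8; 30 = 3·8 + 6; 8 = 1·6 + 2; 6 = 3·2 + 0), and 2 | 26.
Extended Euclid: 242·(553) + 4182·(-32) = 2. Scale by 13: u₀ = 7189.
General solution u = u₀ + 2091t; reducing mod 2091 gives u = 916 (and v = -53).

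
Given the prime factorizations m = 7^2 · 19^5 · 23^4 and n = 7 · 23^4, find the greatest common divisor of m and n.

min exponent per shared prime: 7 · 23^4 = 1958887

1958887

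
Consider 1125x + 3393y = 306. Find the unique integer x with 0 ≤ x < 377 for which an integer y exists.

Euclid: 3393 = 3·1125 + 18; 1125 = 62·18 + 9; 18 = 2·9 + 0 → gcd = 9; 306 = 9·34.
Back-substitution yields 1125·(187) + 3393·(-62) = 9, so one solution is x = 187·34 = 6358, y = -62·34 = -2108.
Solutions in x differ by 3393/9 = 377; the one in [0, 377) is 6358 mod 377 = 326.

326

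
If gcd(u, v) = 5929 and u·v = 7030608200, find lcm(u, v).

1185800

gcd·lcm = product, so lcm = 7030608200/5929 = 1185800.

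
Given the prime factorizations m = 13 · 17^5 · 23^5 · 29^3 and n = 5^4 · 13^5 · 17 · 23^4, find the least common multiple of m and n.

51721910632581114979454375

max exponent per prime: 5^4 · 13^5 · 17^5 · 23^5 · 29^3 = 51721910632581114979454375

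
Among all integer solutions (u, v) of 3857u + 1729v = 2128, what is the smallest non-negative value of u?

Euclid: 3857 = 2·1729 + 399; 1729 = 4·399 + 133; 399 = 3·133 + 0 → gcd = 133; 2128 = 133·16.
Back-substitution yields 3857·(-4) + 1729·(9) = 133, so one solution is u = -4·16 = -64, v = 9·16 = 144.
Solutions in u differ by 1729/133 = 13; the one in [0, 13) is -64 mod 13 = 1.

1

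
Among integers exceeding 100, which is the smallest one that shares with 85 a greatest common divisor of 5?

105

85 = 5·17. Any a with gcd(a, 85) = 5 is a multiple of 5, say 5s, with s coprime to 17.
Need s > 100/5, so s ≥ 21. First s ≥ 21 with gcd(s, 17) = 1 is s = 21. Thus a = 5·21 = 105.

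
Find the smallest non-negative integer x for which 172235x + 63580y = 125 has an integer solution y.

6023

Reduce mod 63580: 172235x ≡ 125 (mod 63580). With g = gcd(172235, 63580) = 5 dividing 125, divide through: 34447x ≡ 25 (mod 12716).
Since gcd(34447, 12716) = 1, x ≡ 25·(34447)⁻¹ ≡ 6023 (mod 12716). Smallest non-negative: 6023.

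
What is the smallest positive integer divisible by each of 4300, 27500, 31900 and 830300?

284730627500

4300 = 2² · 5² · 43; 27500 = 2² · 5⁴ · 11; 31900 = 2² · 5² · 11 · 29; 830300 = 2² · 5² · 19² · 23
lcm takes max exponent of each prime: 2² · 5⁴ · 11 · 19² · 23 · 29 · 43 = 284730627500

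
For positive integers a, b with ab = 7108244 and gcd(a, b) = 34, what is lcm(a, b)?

For any two positive integers, gcd × lcm equals their product. Hence lcm = 7108244 / 34 = 209066.

209066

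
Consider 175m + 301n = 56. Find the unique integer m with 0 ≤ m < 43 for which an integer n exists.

Euclid: 301 = 1·175 + 126; 175 = 1·126 + 49; 126 = 2·49 + 28; 49 = 1·28 + 21; 28 = 1·21 + 7; 21 = 3·7 + 0 → gcd = 7; 56 = 7·8.
Back-substitution yields 175·(-12) + 301·(7) = 7, so one solution is m = -12·8 = -96, n = 7·8 = 56.
Solutions in m differ by 301/7 = 43; the one in [0, 43) is -96 mod 43 = 33.

33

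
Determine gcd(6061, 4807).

209

6061 = 11 · 19 · 29
4807 = 11 · 19 · 23
Common: 11 · 19 = 209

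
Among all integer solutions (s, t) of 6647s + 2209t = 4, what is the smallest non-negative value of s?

442

gcd(6647, 2209) = 1 (Euclid: 6647 = 3·2209 + 20; 2209 = 110·20 + 9; 20 = 2·9 + 2; 9 = 4·2 + 1; 2 = 2·1 + 0), and 1 | 4.
Extended Euclid: 6647·(-994) + 2209·(2991) = 1. Scale by 4: s₀ = -3976.
General solution s = s₀ + 2209k; reducing mod 2209 gives s = 442 (and t = -1330).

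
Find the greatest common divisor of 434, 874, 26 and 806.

434 = 2 · 7 · 31; 874 = 2 · 19 · 23; 26 = 2 · 13; 806 = 2 · 13 · 31
gcd takes min exponent of each prime: 2 = 2

2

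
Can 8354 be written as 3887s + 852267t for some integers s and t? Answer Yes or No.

No

By Bézout, 3887s + 852267t = 8354 has integer solutions iff gcd(3887, 852267) | 8354.
Euclid: 852267 = 219·3887 + 1014; 3887 = 3·1014 + 845; 1014 = 1·845 + 169; 845 = 5·169 + 0. gcd = 169; 8354 mod 169 = 73. No.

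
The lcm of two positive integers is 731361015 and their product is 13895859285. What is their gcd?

19

gcd·lcm = product, so gcd = 13895859285/731361015 = 19.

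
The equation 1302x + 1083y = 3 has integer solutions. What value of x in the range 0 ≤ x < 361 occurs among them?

Reduce mod 1083: 1302x ≡ 3 (mod 1083). With g = gcd(1302, 1083) = 3 dividing 3, divide through: 434x ≡ 1 (mod 361).
Since gcd(434, 361) = 1, x ≡ 1·(434)⁻¹ ≡ 272 (mod 361). Smallest non-negative: 272.

272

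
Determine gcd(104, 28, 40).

gcd(104, 28): 104 = 3·28 + 20; 28 = 1·20 + 8; 20 = 2·8 + 4; 8 = 2·4 + 0 → 4
gcd(4, 40): 40 = 10·4 + 0 → 4

4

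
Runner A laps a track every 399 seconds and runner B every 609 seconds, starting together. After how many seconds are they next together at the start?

11571

gcd first: 609 = 1·399 + 210; 399 = 1·210 + 189; 210 = 1·189 + 21; 189 = 9·21 + 0 → gcd = 21
lcm = 399·609/gcd = 242991/21 = 11571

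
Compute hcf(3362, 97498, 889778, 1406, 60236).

gcd(3362, 97498): 97498 = 29·3362 + 0 → 3362
gcd(3362, 889778): 889778 = 264·3362 + 2210; 3362 = 1·2210 + 1152; 2210 = 1·1152 + 1058; 1152 = 1·1058 + 94; 1058 = 11·94 + 24; 94 = 3·24 + 22; 24 = 1·22 + 2; 22 = 11·2 + 0 → 2
gcd(2, 1406): 1406 = 703·2 + 0 → 2
gcd(2, 60236): 60236 = 30118·2 + 0 → 2

2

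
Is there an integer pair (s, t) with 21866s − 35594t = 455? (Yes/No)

No

By Bézout, 21866s − 35594t = 455 has integer solutions iff gcd(21866, 35594) | 455.
Euclid: 35594 = 1·21866 + 13728; 21866 = 1·13728 + 8138; 13728 = 1·8138 + 5590; 8138 = 1·5590 + 2548; 5590 = 2·2548 + 494; 2548 = 5·494 + 78; 494 = 6·78 + 26; 78 = 3·26 + 0. gcd = 26; 455 mod 26 = 13. No.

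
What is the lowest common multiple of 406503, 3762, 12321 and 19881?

406503 = 3² · 31² · 47; 3762 = 2 · 3² · 11 · 19; 12321 = 3² · 37²; 19881 = 3² · 47²
lcm takes max exponent of each prime: 2 · 3² · 11 · 19 · 31² · 37² · 47² = 10933050217122

10933050217122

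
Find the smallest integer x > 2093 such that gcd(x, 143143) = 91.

2184

143143 = 91·1573. Any x with gcd(x, 143143) = 91 is a multiple of 91, say 91s, with s coprime to 1573.
Need s > 2093/91, so s ≥ 24. First s ≥ 24 with gcd(s, 1573) = 1 is s = 24. Thus x = 91·24 = 2184.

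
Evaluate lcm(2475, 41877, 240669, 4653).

2545074675

lcm(2475, 41877) = 2475·41877/gcd = 103645575/99 = 1046925
lcm(1046925, 240669) = 1046925·240669/gcd = 251962392825/99 = 2545074675
lcm(2545074675, 4653) = 2545074675·4653/gcd = 11842232462775/4653 = 2545074675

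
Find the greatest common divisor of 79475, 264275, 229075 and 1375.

275

gcd(79475, 264275): 264275 = 3·79475 + 25850; 79475 = 3·25850 + 1925; 25850 = 13·1925 + 825; 1925 = 2·825 + 275; 825 = 3·275 + 0 → 275
gcd(275, 229075): 229075 = 833·275 + 0 → 275
gcd(275, 1375): 1375 = 5·275 + 0 → 275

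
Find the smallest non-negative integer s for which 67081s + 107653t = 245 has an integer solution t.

1064

Reduce mod 107653: 67081s ≡ 245 (mod 107653). With g = gcd(67081, 107653) = 49 dividing 245, divide through: 1369s ≡ 5 (mod 2197).
Since gcd(1369, 2197) = 1, s ≡ 5·(1369)⁻¹ ≡ 1064 (mod 2197). Smallest non-negative: 1064.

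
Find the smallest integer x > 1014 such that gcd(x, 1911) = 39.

1053

1911 = 39·49. Any x with gcd(x, 1911) = 39 is a multiple of 39, say 39s, with s coprime to 49.
Need s > 1014/39, so s ≥ 27. First s ≥ 27 with gcd(s, 49) = 1 is s = 27. Thus x = 39·27 = 1053.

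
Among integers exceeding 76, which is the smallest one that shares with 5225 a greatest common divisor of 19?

114

gcd(a, 5225) = 19 forces 19 | a; write a = 19s. Then gcd(19s, 19·275) = 19·gcd(s, 275), so need gcd(s, 275) = 1.
19s > 76 gives s ≥ 5. The least s ≥ 5 coprime to 275 is 6, so a = 19·6 = 114.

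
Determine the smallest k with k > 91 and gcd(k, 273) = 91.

182

Multiples of 91 above 91: 91·2, 91·3, … . Need the cofactor coprime to 273/91 = 3.
Checking s = 2, 3, … the first with gcd(s, 3) = 1 is s = 2, giving 182.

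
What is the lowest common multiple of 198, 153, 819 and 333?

lcm(198, 153) = 198·153/gcd = 30294/9 = 3366
lcm(3366, 819) = 3366·819/gcd = 2756754/9 = 306306
lcm(306306, 333) = 306306·333/gcd = 101999898/9 = 11333322

11333322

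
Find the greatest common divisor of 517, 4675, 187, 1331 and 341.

11

gcd(517, 4675): 4675 = 9·517 + 22; 517 = 23·22 + 11; 22 = 2·11 + 0 → 11
gcd(11, 187): 187 = 17·11 + 0 → 11
gcd(11, 1331): 1331 = 121·11 + 0 → 11
gcd(11, 341): 341 = 31·11 + 0 → 11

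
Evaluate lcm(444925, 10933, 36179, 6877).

444925 = 5² · 13 · 37²; 10933 = 13 · 29²; 36179 = 11² · 13 · 23; 6877 = 13 · 23²
lcm takes max exponent of each prime: 5² · 11² · 13 · 23² · 29² · 37² = 23951010837325

23951010837325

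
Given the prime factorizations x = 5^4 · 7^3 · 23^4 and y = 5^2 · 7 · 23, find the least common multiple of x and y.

59990914375

max exponent per prime: 5^4 · 7^3 · 23^4 = 59990914375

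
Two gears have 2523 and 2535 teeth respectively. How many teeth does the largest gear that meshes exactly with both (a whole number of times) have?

Euclid: 2535 = 1·2523 + 12; 2523 = 210·12 + 3; 12 = 4·3 + 0. Last nonzero remainder: 3.

3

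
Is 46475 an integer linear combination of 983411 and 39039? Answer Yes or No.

Yes

gcd(983411, 39039): 983411 = 25·39039 + 7436; 39039 = 5·7436 + 1859; 7436 = 4·1859 + 0 → 1859
1859 divides 46475, so a solution exists.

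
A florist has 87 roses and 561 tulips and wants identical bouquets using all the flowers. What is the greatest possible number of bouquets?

Euclid: 561 = 6·87 + 39; 87 = 2·39 + 9; 39 = 4·9 + 3; 9 = 3·3 + 0. Last nonzero remainder: 3.

3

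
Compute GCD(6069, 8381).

6069 = 3 · 7 · 17²
8381 = 17² · 29
Common: 17² = 289

289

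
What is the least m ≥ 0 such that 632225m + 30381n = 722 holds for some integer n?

1399

Reduce mod 30381: 632225m ≡ 722 (mod 30381). With g = gcd(632225, 30381) = 19 dividing 722, divide through: 33275m ≡ 38 (mod 1599).
Since gcd(33275, 1599) = 1, m ≡ 38·(33275)⁻¹ ≡ 1399 (mod 1599). Smallest non-negative: 1399.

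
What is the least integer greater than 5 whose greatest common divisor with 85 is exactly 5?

85 = 5·17. Any x with gcd(x, 85) = 5 is a multiple of 5, say 5s, with s coprime to 17.
Need s > 5/5, so s ≥ 2. First s ≥ 2 with gcd(s, 17) = 1 is s = 2. Thus x = 5·2 = 10.

10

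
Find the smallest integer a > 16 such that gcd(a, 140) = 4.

140 = 4·35. Any a with gcd(a, 140) = 4 is a multiple of 4, say 4s, with s coprime to 35.
Need s > 16/4, so s ≥ 5. First s ≥ 5 with gcd(s, 35) = 1 is s = 6. Thus a = 4·6 = 24.

24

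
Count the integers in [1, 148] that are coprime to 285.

Prime factors of 285: 3, 5, 19. Count integers ≤ 148 divisible by none of them.
By inclusion–exclusion: 148 − ⌊148/3⌋ − ⌊148/5⌋ − ⌊148/19⌋ + ⌊148/15⌋ + ⌊148/57⌋ + ⌊148/95⌋ − ⌊148/285⌋ = 75.

75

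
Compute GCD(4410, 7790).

10

Euclid: 7790 = 1·4410 + 3380; 4410 = 1·3380 + 1030; 3380 = 3·1030 + 290; 1030 = 3·290 + 160; 290 = 1·160 + 130; 160 = 1·130 + 30; 130 = 4·30 + 10; 30 = 3·10 + 0. Last nonzero remainder: 10.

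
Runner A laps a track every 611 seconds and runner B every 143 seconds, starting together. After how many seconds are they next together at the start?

6721

611 = 13 · 47; 143 = 11 · 13
max exponents: 11 · 13 · 47 = 6721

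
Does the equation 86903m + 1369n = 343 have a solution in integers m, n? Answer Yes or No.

By Bézout, 86903m + 1369n = 343 has integer solutions iff gcd(86903, 1369) | 343.
Euclid: 86903 = 63·1369 + 656; 1369 = 2·656 + 57; 656 = 11·57 + 29; 57 = 1·29 + 28; 29 = 1·28 + 1; 28 = 28·1 + 0. gcd = 1; 343 mod 1 = 0. Yes.

Yes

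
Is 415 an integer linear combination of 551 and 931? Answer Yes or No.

gcd(551, 931): 931 = 1·551 + 380; 551 = 1·380 + 171; 380 = 2·171 + 38; 171 = 4·38 + 19; 38 = 2·19 + 0 → 19
19 does not divide 415, so a solution does not exist.

No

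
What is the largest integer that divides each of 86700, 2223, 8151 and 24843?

3

gcd(86700, 2223): 86700 = 39·2223 + 3; 2223 = 741·3 + 0 → 3
gcd(3, 8151): 8151 = 2717·3 + 0 → 3
gcd(3, 24843): 24843 = 8281·3 + 0 → 3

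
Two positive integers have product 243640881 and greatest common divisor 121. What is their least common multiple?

2013561

gcd·lcm = product, so lcm = 243640881/121 = 2013561.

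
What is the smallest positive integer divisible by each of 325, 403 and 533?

lcm(325, 403) = 325·403/gcd = 130975/13 = 10075
lcm(10075, 533) = 10075·533/gcd = 5369975/13 = 413075

413075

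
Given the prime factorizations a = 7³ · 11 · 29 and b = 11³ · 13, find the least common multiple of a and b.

max exponent per prime: 7³ · 11³ · 13 · 29 = 172112941

172112941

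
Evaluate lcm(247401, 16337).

237752361

gcd first: 247401 = 15·16337 + 2346; 16337 = 6·2346 + 2261; 2346 = 1·2261 + 85; 2261 = 26·85 + 51; 85 = 1·51 + 34; 51 = 1·34 + 17; 34 = 2·17 + 0 → gcd = 17
lcm = 247401·16337/gcd = 4041790137/17 = 237752361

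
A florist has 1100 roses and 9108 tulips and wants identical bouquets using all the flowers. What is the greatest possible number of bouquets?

44

Euclid: 9108 = 8·1100 + 308; 1100 = 3·308 + 176; 308 = 1·176 + 132; 176 = 1·132 + 44; 132 = 3·44 + 0. Last nonzero remainder: 44.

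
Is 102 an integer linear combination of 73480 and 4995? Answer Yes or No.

By Bézout, 73480s + 4995t = 102 has integer solutions iff gcd(73480, 4995) | 102.
Euclid: 73480 = 14·4995 + 3550; 4995 = 1·3550 + 1445; 3550 = 2·1445 + 660; 1445 = 2·660 + 125; 660 = 5·125 + 35; 125 = 3·35 + 20; 35 = 1·20 + 15; 20 = 1·15 + 5; 15 = 3·5 + 0. gcd = 5; 102 mod 5 = 2. No.

No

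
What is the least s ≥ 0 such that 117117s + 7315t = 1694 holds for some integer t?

Euclid: 117117 = 16·7315 + 77; 7315 = 95·77 + 0 → gcd = 77; 1694 = 77·22.
Back-substitution yields 117117·(1) + 7315·(-16) = 77, so one solution is s = 1·22 = 22, t = -16·22 = -352.
Solutions in s differ by 7315/77 = 95; the one in [0, 95) is 22 mod 95 = 22.

22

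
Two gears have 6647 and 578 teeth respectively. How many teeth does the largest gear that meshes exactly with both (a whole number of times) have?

6647 = 17² · 23
578 = 2 · 17²
Common: 17² = 289

289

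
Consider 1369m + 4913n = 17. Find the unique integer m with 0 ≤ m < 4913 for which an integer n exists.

323

Euclid: 4913 = 3·1369 + 806; 1369 = 1·806 + 563; 806 = 1·563 + 243; 563 = 2·243 + 77; 243 = 3·77 + 12; 77 = 6·12 + 5; 12 = 2·5 + 2; 5 = 2·2 + 1; 2 = 2·1 + 0 → gcd = 1; 17 = 1·17.
Back-substitution yields 1369·(2042) + 4913·(-569) = 1, so one solution is m = 2042·17 = 34714, n = -569·17 = -9673.
Solutions in m differ by 4913/1 = 4913; the one in [0, 4913) is 34714 mod 4913 = 323.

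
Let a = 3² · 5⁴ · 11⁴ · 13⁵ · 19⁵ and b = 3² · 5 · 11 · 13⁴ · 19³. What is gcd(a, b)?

min exponent per shared prime: 3² · 5 · 11 · 13⁴ · 19³ = 96970450005

96970450005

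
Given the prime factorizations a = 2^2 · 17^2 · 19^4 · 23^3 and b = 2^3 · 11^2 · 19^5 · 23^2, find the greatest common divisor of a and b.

275759236

min exponent per shared prime: 2^2 · 19^4 · 23^2 = 275759236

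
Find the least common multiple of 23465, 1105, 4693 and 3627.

111294495

23465 = 5 · 13 · 19²; 1105 = 5 · 13 · 17; 4693 = 13 · 19²; 3627 = 3² · 13 · 31
lcm takes max exponent of each prime: 3² · 5 · 13 · 17 · 19² · 31 = 111294495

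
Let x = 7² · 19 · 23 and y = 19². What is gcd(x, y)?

19

min exponent per shared prime: 19 = 19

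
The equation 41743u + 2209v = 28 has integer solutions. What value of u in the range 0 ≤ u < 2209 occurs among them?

gcd(41743, 2209) = 1 (Euclid: 41743 = 18·2209 + 1981; 2209 = 1·1981 + 228; 1981 = 8·228 + 157; 228 = 1·157 + 71; 157 = 2·71 + 15; 71 = 4·15 + 11; 15 = 1·11 + 4; 11 = 2·4 + 3; 4 = 1·3 + 1; 3 = 3·1 + 0), and 1 | 28.
Extended Euclid: 41743·(591) + 2209·(-11168) = 1. Scale by 28: u₀ = 16548.
General solution u = u₀ + 2209t; reducing mod 2209 gives u = 1085 (and v = -20503).

1085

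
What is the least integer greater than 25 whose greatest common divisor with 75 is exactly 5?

35

75 = 5·15. Any k with gcd(k, 75) = 5 is a multiple of 5, say 5s, with s coprime to 15.
Need s > 25/5, so s ≥ 6. First s ≥ 6 with gcd(s, 15) = 1 is s = 7. Thus k = 5·7 = 35.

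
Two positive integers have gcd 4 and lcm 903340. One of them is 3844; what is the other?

Using pq = gcd(p,q)·lcm(p,q) = 4·903340 = 3613360, we get q = 3613360/3844 = 940.

940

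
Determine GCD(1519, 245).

1519 = 7² · 31
245 = 5 · 7²
Common: 7² = 49

49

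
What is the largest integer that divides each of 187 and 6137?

Euclid: 6137 = 32·187 + 153; 187 = 1·153 + 34; 153 = 4·34 + 17; 34 = 2·17 + 0. Last nonzero remainder: 17.

17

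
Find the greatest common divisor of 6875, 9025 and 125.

gcd(6875, 9025): 9025 = 1·6875 + 2150; 6875 = 3·2150 + 425; 2150 = 5·425 + 25; 425 = 17·25 + 0 → 25
gcd(25, 125): 125 = 5·25 + 0 → 25

25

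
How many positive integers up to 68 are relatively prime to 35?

Prime factors of 35: 5, 7. Count integers ≤ 68 divisible by none of them.
By inclusion–exclusion: 68 − ⌊68/5⌋ − ⌊68/7⌋ + ⌊68/35⌋ = 47.

47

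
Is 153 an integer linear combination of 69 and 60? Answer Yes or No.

Yes

gcd(69, 60): 69 = 1·60 + 9; 60 = 6·9 + 6; 9 = 1·6 + 3; 6 = 2·3 + 0 → 3
3 divides 153, so a solution exists.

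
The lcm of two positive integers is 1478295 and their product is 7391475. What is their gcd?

gcd·lcm = product, so gcd = 7391475/1478295 = 5.

5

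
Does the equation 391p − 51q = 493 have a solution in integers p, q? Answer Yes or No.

Yes

By Bézout, 391p − 51q = 493 has integer solutions iff gcd(391, 51) | 493.
Euclid: 391 = 7·51 + 34; 51 = 1·34 + 17; 34 = 2·17 + 0. gcd = 17; 493 mod 17 = 0. Yes.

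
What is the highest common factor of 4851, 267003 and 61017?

33

gcd(4851, 267003): 267003 = 55·4851 + 198; 4851 = 24·198 + 99; 198 = 2·99 + 0 → 99
gcd(99, 61017): 61017 = 616·99 + 33; 99 = 3·33 + 0 → 33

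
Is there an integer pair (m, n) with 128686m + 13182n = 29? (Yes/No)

No

By Bézout, 128686m + 13182n = 29 has integer solutions iff gcd(128686, 13182) | 29.
Euclid: 128686 = 9·13182 + 10048; 13182 = 1·10048 + 3134; 10048 = 3·3134 + 646; 3134 = 4·646 + 550; 646 = 1·550 + 96; 550 = 5·96 + 70; 96 = 1·70 + 26; 70 = 2·26 + 18; 26 = 1·18 + 8; 18 = 2·8 + 2; 8 = 4·2 + 0. gcd = 2; 29 mod 2 = 1. No.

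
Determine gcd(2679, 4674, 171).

57

2679 = 3 · 19 · 47; 4674 = 2 · 3 · 19 · 41; 171 = 3² · 19
gcd takes min exponent of each prime: 3 · 19 = 57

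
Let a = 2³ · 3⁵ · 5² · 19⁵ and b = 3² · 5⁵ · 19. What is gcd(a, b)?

min exponent per shared prime: 3² · 5² · 19 = 4275

4275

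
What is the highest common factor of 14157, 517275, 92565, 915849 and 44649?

1089

14157 = 3² · 11² · 13; 517275 = 3² · 5² · 11² · 19; 92565 = 3² · 5 · 11² · 17; 915849 = 3² · 11² · 29²; 44649 = 3² · 11² · 41
gcd takes min exponent of each prime: 3² · 11² = 1089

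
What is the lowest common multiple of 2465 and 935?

gcd first: 2465 = 2·935 + 595; 935 = 1·595 + 340; 595 = 1·340 + 255; 340 = 1·255 + 85; 255 = 3·85 + 0 → gcd = 85
lcm = 2465·935/gcd = 2304775/85 = 27115

27115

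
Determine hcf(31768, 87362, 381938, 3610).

722

31768 = 2³ · 11 · 19²; 87362 = 2 · 11² · 19²; 381938 = 2 · 19² · 23²; 3610 = 2 · 5 · 19²
gcd takes min exponent of each prime: 2 · 19² = 722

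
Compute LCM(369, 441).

18081

369 = 3² · 41; 441 = 3² · 7²
max exponents: 3² · 7² · 41 = 18081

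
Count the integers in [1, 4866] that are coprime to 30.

1297

Prime factors of 30: 2, 3, 5. Count integers ≤ 4866 divisible by none of them.
By inclusion–exclusion: 4866 − ⌊4866/2⌋ − ⌊4866/3⌋ − ⌊4866/5⌋ + ⌊4866/6⌋ + ⌊4866/10⌋ + ⌊4866/15⌋ − ⌊4866/30⌋ = 1297.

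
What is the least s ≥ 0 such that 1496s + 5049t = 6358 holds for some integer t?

11

Euclid: 5049 = 3·1496 + 561; 1496 = 2·561 + 374; 561 = 1·374 + 187; 374 = 2·187 + 0 → gcd = 187; 6358 = 187·34.
Back-substitution yields 1496·(-10) + 5049·(3) = 187, so one solution is s = -10·34 = -340, t = 3·34 = 102.
Solutions in s differ by 5049/187 = 27; the one in [0, 27) is -340 mod 27 = 11.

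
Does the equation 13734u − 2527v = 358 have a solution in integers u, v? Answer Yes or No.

gcd(13734, 2527): 13734 = 5·2527 + 1099; 2527 = 2·1099 + 329; 1099 = 3·329 + 112; 329 = 2·112 + 105; 112 = 1·105 + 7; 105 = 15·7 + 0 → 7
7 does not divide 358, so a solution does not exist.

No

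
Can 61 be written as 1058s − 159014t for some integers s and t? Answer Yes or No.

By Bézout, 1058s − 159014t = 61 has integer solutions iff gcd(1058, 159014) | 61.
Euclid: 159014 = 150·1058 + 314; 1058 = 3·314 + 116; 314 = 2·116 + 82; 116 = 1·82 + 34; 82 = 2·34 + 14; 34 = 2·14 + 6; 14 = 2·6 + 2; 6 = 3·2 + 0. gcd = 2; 61 mod 2 = 1. No.

No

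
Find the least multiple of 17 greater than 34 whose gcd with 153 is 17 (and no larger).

153 = 17·9. Any a with gcd(a, 153) = 17 is a multiple of 17, say 17s, with s coprime to 9.
Need s > 34/17, so s ≥ 3. First s ≥ 3 with gcd(s, 9) = 1 is s = 4. Thus a = 17·4 = 68.

68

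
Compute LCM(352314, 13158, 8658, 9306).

1730936650014

lcm(352314, 13158) = 352314·13158/gcd = 4635747612/18 = 257541534
lcm(257541534, 8658) = 257541534·8658/gcd = 2229794601372/666 = 3348039942
lcm(3348039942, 9306) = 3348039942·9306/gcd = 31156859700252/18 = 1730936650014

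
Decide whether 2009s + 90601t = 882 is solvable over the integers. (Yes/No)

Yes

gcd(2009, 90601): 90601 = 45·2009 + 196; 2009 = 10·196 + 49; 196 = 4·49 + 0 → 49
49 divides 882, so a solution exists.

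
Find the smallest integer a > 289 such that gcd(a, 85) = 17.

85 = 17·5. Any a with gcd(a, 85) = 17 is a multiple of 17, say 17s, with s coprime to 5.
Need s > 289/17, so s ≥ 18. First s ≥ 18 with gcd(s, 5) = 1 is s = 18. Thus a = 17·18 = 306.

306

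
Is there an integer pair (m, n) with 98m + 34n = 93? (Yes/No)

No

gcd(98, 34): 98 = 2·34 + 30; 34 = 1·30 + 4; 30 = 7·4 + 2; 4 = 2·2 + 0 → 2
2 does not divide 93, so a solution does not exist.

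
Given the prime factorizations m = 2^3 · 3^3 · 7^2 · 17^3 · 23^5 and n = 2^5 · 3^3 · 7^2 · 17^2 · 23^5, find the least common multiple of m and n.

max exponent per prime: 2^5 · 3^3 · 7^2 · 17^3 · 23^5 = 1338738541739424

1338738541739424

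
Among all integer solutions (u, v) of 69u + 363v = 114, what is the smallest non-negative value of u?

Euclid: 363 = 5·69 + 18; 69 = 3·18 + 15; 18 = 1·15 + 3; 15 = 5·3 + 0 → gcd = 3; 114 = 3·38.
Back-substitution yields 69·(-21) + 363·(4) = 3, so one solution is u = -21·38 = -798, v = 4·38 = 152.
Solutions in u differ by 363/3 = 121; the one in [0, 121) is -798 mod 121 = 49.

49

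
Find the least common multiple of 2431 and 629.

89947

2431 = 11 · 13 · 17; 629 = 17 · 37
max exponents: 11 · 13 · 17 · 37 = 89947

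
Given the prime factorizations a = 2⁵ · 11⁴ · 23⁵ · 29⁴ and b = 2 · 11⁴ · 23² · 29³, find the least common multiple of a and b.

2132808636257296096

max exponent per prime: 2⁵ · 11⁴ · 23⁵ · 29⁴ = 2132808636257296096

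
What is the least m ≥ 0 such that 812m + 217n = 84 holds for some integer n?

14

Reduce mod 217: 812m ≡ 84 (mod 217). With g = gcd(812, 217) = 7 dividing 84, divide through: 116m ≡ 12 (mod 31).
Since gcd(116, 31) = 1, m ≡ 12·(116)⁻¹ ≡ 14 (mod 31). Smallest non-negative: 14.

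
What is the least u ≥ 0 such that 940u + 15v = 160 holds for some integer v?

Euclid: 940 = 62·15 + 10; 15 = 1·10 + 5; 10 = 2·5 + 0 → gcd = 5; 160 = 5·32.
Back-substitution yields 940·(-1) + 15·(63) = 5, so one solution is u = -1·32 = -32, v = 63·32 = 2016.
Solutions in u differ by 15/5 = 3; the one in [0, 3) is -32 mod 3 = 1.

1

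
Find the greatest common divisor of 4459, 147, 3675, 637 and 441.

gcd(4459, 147): 4459 = 30·147 + 49; 147 = 3·49 + 0 → 49
gcd(49, 3675): 3675 = 75·49 + 0 → 49
gcd(49, 637): 637 = 13·49 + 0 → 49
gcd(49, 441): 441 = 9·49 + 0 → 49

49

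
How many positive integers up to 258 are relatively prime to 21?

148

21 = 3·7. Inclusion–exclusion on these primes:
258 − ⌊258/3⌋ − ⌊258/7⌋ + ⌊258/21⌋ = 148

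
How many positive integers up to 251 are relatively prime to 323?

323 = 17·19. Inclusion–exclusion on these primes:
251 − ⌊251/17⌋ − ⌊251/19⌋ + ⌊251/323⌋ = 224

224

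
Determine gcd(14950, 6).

Euclid: 14950 = 2491·6 + 4; 6 = 1·4 + 2; 4 = 2·2 + 0. Last nonzero remainder: 2.

2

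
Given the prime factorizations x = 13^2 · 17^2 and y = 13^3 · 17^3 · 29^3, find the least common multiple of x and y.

263251475929

max exponent per prime: 13^3 · 17^3 · 29^3 = 263251475929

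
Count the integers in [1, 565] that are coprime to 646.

646 = 2·17·19. Inclusion–exclusion on these primes:
565 − ⌊565/2⌋ − ⌊565/17⌋ − ⌊565/19⌋ + ⌊565/34⌋ + ⌊565/38⌋ + ⌊565/323⌋ − ⌊565/646⌋ = 252

252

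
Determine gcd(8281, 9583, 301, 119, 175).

7

gcd(8281, 9583): 9583 = 1·8281 + 1302; 8281 = 6·1302 + 469; 1302 = 2·469 + 364; 469 = 1·364 + 105; 364 = 3·105 + 49; 105 = 2·49 + 7; 49 = 7·7 + 0 → 7
gcd(7, 301): 301 = 43·7 + 0 → 7
gcd(7, 119): 119 = 17·7 + 0 → 7
gcd(7, 175): 175 = 25·7 + 0 → 7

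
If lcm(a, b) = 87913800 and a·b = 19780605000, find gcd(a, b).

225

From gcd × lcm = ab: gcd = 19780605000 / 87913800 = 225.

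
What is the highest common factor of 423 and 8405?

1

Euclid: 8405 = 19·423 + 368; 423 = 1·368 + 55; 368 = 6·55 + 38; 55 = 1·38 + 17; 38 = 2·17 + 4; 17 = 4·4 + 1; 4 = 4·1 + 0. Last nonzero remainder: 1.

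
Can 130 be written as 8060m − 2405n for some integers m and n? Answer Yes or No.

Yes

By Bézout, 8060m − 2405n = 130 has integer solutions iff gcd(8060, 2405) | 130.
Euclid: 8060 = 3·2405 + 845; 2405 = 2·845 + 715; 845 = 1·715 + 130; 715 = 5·130 + 65; 130 = 2·65 + 0. gcd = 65; 130 mod 65 = 0. Yes.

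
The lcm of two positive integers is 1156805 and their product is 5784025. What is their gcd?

5

From gcd × lcm = uv: gcd = 5784025 / 1156805 = 5.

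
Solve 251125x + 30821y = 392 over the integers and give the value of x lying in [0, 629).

460

gcd(251125, 30821) = 49 (Euclid: 251125 = 8·30821 + 4557; 30821 = 6·4557 + 3479; 4557 = 1·3479 + 1078; 3479 = 3·1078 + 245; 1078 = 4·245 + 98; 245 = 2·98 + 49; 98 = 2·49 + 0), and 49 | 392.
Extended Euclid: 251125·(-257) + 30821·(2094) = 49. Scale by 8: x₀ = -2056.
General solution x = x₀ + 629t; reducing mod 629 gives x = 460 (and y = -3748).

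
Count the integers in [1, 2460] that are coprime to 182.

182 = 2·7·13. Inclusion–exclusion on these primes:
2460 − ⌊2460/2⌋ − ⌊2460/7⌋ − ⌊2460/13⌋ + ⌊2460/14⌋ + ⌊2460/26⌋ + ⌊2460/91⌋ − ⌊2460/182⌋ = 973

973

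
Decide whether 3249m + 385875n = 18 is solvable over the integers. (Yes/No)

gcd(3249, 385875): 385875 = 118·3249 + 2493; 3249 = 1·2493 + 756; 2493 = 3·756 + 225; 756 = 3·225 + 81; 225 = 2·81 + 63; 81 = 1·63 + 18; 63 = 3·18 + 9; 18 = 2·9 + 0 → 9
9 divides 18, so a solution exists.

Yes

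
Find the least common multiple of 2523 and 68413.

172605999

2523 = 3 · 29²; 68413 = 37 · 43²
max exponents: 3 · 29² · 37 · 43² = 172605999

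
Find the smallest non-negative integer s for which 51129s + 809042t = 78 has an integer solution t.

60620

Euclid: 809042 = 15·51129 + 42107; 51129 = 1·42107 + 9022; 42107 = 4·9022 + 6019; 9022 = 1·6019 + 3003; 6019 = 2·3003 + 13; 3003 = 231·13 + 0 → gcd = 13; 78 = 13·6.
Back-substitution yields 51129·(-269) + 809042·(17) = 13, so one solution is s = -269·6 = -1614, t = 17·6 = 102.
Solutions in s differ by 809042/13 = 62234; the one in [0, 62234) is -1614 mod 62234 = 60620.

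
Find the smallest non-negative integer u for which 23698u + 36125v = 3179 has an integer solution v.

23

Reduce mod 36125: 23698u ≡ 3179 (mod 36125). With g = gcd(23698, 36125) = 289 dividing 3179, divide through: 82u ≡ 11 (mod 125).
Since gcd(82, 125) = 1, u ≡ 11·(82)⁻¹ ≡ 23 (mod 125). Smallest non-negative: 23.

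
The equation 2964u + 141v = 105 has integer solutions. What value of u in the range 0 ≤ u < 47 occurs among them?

35

Euclid: 2964 = 21·141 + 3; 141 = 47·3 + 0 → gcd = 3; 105 = 3·35.
Back-substitution yields 2964·(1) + 141·(-21) = 3, so one solution is u = 1·35 = 35, v = -21·35 = -735.
Solutions in u differ by 141/3 = 47; the one in [0, 47) is 35 mod 47 = 35.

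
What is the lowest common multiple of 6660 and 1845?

6660 = 2² · 3² · 5 · 37; 1845 = 3² · 5 · 41
max exponents: 2² · 3² · 5 · 37 · 41 = 273060

273060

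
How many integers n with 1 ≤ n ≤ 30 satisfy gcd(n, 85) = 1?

23

Prime factors of 85: 5, 17. Count integers ≤ 30 divisible by none of them.
By inclusion–exclusion: 30 − ⌊30/5⌋ − ⌊30/17⌋ + ⌊30/85⌋ = 23.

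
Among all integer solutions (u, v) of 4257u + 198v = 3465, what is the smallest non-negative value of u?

Euclid: 4257 = 21·198 + 99; 198 = 2·99 + 0 → gcd = 99; 3465 = 99·35.
Back-substitution yields 4257·(1) + 198·(-21) = 99, so one solution is u = 1·35 = 35, v = -21·35 = -735.
Solutions in u differ by 198/99 = 2; the one in [0, 2) is 35 mod 2 = 1.

1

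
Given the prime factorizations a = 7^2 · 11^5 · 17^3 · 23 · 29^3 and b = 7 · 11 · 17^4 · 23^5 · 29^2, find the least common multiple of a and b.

max exponent per prime: 7^2 · 11^5 · 17^4 · 23^5 · 29^3 = 103463785720547190818033

103463785720547190818033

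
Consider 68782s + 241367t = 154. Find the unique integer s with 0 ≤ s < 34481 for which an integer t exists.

2681

Euclid: 241367 = 3·68782 + 35021; 68782 = 1·35021 + 33761; 35021 = 1·33761 + 1260; 33761 = 26·1260 + 1001; 1260 = 1·1001 + 259; 1001 = 3·259 + 224; 259 = 1·224 + 35; 224 = 6·35 + 14; 35 = 2·14 + 7; 14 = 2·7 + 0 → gcd = 7; 154 = 7·22.
Back-substitution yields 68782·(-13984) + 241367·(3985) = 7, so one solution is s = -13984·22 = -307648, t = 3985·22 = 87670.
Solutions in s differ by 241367/7 = 34481; the one in [0, 34481) is -307648 mod 34481 = 2681.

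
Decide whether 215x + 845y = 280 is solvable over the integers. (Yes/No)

Yes

By Bézout, 215x + 845y = 280 has integer solutions iff gcd(215, 845) | 280.
Euclid: 845 = 3·215 + 200; 215 = 1·200 + 15; 200 = 13·15 + 5; 15 = 3·5 + 0. gcd = 5; 280 mod 5 = 0. Yes.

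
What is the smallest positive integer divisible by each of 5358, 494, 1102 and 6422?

5358 = 2 · 3 · 19 · 47; 494 = 2 · 13 · 19; 1102 = 2 · 19 · 29; 6422 = 2 · 13² · 19
lcm takes max exponent of each prime: 2 · 3 · 13² · 19 · 29 · 47 = 26259558

26259558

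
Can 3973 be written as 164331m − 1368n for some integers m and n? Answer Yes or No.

No

By Bézout, 164331m − 1368n = 3973 has integer solutions iff gcd(164331, 1368) | 3973.
Euclid: 164331 = 120·1368 + 171; 1368 = 8·171 + 0. gcd = 171; 3973 mod 171 = 40. No.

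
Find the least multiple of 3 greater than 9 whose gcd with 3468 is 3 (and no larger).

15

Multiples of 3 above 9: 3·4, 3·5, … . Need the cofactor coprime to 3468/3 = 1156.
Checking s = 4, 5, … the first with gcd(s, 1156) = 1 is s = 5, giving 15.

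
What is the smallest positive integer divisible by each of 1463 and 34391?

7187719

1463 = 7 · 11 · 19; 34391 = 7 · 17³
max exponents: 7 · 11 · 17³ · 19 = 7187719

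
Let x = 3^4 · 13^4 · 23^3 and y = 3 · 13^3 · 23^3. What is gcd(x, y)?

min exponent per shared prime: 3 · 13^3 · 23^3 = 80192697

80192697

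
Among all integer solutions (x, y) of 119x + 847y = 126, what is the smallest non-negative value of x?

58

gcd(119, 847) = 7 (Euclid: 847 = 7·119 + 14; 119 = 8·14 + 7; 14 = 2·7 + 0), and 7 | 126.
Extended Euclid: 119·(57) + 847·(-8) = 7. Scale by 18: x₀ = 1026.
General solution x = x₀ + 121t; reducing mod 121 gives x = 58 (and y = -8).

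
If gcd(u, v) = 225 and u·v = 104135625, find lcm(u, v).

gcd·lcm = product, so lcm = 104135625/225 = 462825.

462825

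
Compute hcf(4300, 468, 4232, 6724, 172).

gcd(4300, 468): 4300 = 9·468 + 88; 468 = 5·88 + 28; 88 = 3·28 + 4; 28 = 7·4 + 0 → 4
gcd(4, 4232): 4232 = 1058·4 + 0 → 4
gcd(4, 6724): 6724 = 1681·4 + 0 → 4
gcd(4, 172): 172 = 43·4 + 0 → 4

4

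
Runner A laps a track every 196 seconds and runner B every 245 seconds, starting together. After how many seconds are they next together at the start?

980

196 = 2² · 7²; 245 = 5 · 7²
max exponents: 2² · 5 · 7² = 980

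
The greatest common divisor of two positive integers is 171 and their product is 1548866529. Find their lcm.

For any two positive integers, gcd × lcm equals their product. Hence lcm = 1548866529 / 171 = 9057699.

9057699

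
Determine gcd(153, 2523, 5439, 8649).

3

153 = 3² · 17; 2523 = 3 · 29²; 5439 = 3 · 7² · 37; 8649 = 3² · 31²
gcd takes min exponent of each prime: 3 = 3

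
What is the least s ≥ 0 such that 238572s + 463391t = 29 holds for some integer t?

65366

gcd(238572, 463391) = 1 (Euclid: 463391 = 1·238572 + 224819; 238572 = 1·224819 + 13753; 224819 = 16·13753 + 4771; 13753 = 2·4771 + 4211; 4771 = 1·4211 + 560; 4211 = 7·560 + 291; 560 = 1·291 + 269; 291 = 1·269 + 22; 269 = 12·22 + 5; 22 = 4·5 + 2; 5 = 2·2 + 1; 2 = 2·1 + 0), and 1 | 29.
Extended Euclid: 238572·(-189494) + 463391·(97559) = 1. Scale by 29: s₀ = -5495326.
General solution s = s₀ + 463391k; reducing mod 463391 gives s = 65366 (and t = -33653).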